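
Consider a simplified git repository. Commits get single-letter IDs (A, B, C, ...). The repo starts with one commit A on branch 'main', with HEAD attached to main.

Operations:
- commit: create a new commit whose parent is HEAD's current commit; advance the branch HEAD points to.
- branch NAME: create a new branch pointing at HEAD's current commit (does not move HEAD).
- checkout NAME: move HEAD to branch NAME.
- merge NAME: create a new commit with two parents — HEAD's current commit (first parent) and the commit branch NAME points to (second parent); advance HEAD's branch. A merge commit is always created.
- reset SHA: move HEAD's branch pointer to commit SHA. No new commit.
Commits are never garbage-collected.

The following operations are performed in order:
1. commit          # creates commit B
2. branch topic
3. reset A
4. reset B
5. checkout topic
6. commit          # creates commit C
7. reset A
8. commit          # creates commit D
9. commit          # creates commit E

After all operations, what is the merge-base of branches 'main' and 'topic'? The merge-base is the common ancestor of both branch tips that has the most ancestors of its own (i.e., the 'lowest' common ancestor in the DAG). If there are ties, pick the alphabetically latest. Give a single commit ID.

Answer: A

Derivation:
After op 1 (commit): HEAD=main@B [main=B]
After op 2 (branch): HEAD=main@B [main=B topic=B]
After op 3 (reset): HEAD=main@A [main=A topic=B]
After op 4 (reset): HEAD=main@B [main=B topic=B]
After op 5 (checkout): HEAD=topic@B [main=B topic=B]
After op 6 (commit): HEAD=topic@C [main=B topic=C]
After op 7 (reset): HEAD=topic@A [main=B topic=A]
After op 8 (commit): HEAD=topic@D [main=B topic=D]
After op 9 (commit): HEAD=topic@E [main=B topic=E]
ancestors(main=B): ['A', 'B']
ancestors(topic=E): ['A', 'D', 'E']
common: ['A']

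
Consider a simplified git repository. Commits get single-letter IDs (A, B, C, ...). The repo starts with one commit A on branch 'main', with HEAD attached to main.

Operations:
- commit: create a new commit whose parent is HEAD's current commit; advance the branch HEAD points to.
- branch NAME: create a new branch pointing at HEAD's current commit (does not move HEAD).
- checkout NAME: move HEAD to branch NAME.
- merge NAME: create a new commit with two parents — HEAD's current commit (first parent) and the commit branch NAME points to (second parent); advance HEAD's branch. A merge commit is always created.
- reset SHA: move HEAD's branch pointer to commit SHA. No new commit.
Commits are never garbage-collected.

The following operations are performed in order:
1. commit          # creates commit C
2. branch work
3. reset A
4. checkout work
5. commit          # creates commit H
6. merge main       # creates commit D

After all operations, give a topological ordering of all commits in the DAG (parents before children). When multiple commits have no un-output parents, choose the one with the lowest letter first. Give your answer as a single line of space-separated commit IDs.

Answer: A C H D

Derivation:
After op 1 (commit): HEAD=main@C [main=C]
After op 2 (branch): HEAD=main@C [main=C work=C]
After op 3 (reset): HEAD=main@A [main=A work=C]
After op 4 (checkout): HEAD=work@C [main=A work=C]
After op 5 (commit): HEAD=work@H [main=A work=H]
After op 6 (merge): HEAD=work@D [main=A work=D]
commit A: parents=[]
commit C: parents=['A']
commit D: parents=['H', 'A']
commit H: parents=['C']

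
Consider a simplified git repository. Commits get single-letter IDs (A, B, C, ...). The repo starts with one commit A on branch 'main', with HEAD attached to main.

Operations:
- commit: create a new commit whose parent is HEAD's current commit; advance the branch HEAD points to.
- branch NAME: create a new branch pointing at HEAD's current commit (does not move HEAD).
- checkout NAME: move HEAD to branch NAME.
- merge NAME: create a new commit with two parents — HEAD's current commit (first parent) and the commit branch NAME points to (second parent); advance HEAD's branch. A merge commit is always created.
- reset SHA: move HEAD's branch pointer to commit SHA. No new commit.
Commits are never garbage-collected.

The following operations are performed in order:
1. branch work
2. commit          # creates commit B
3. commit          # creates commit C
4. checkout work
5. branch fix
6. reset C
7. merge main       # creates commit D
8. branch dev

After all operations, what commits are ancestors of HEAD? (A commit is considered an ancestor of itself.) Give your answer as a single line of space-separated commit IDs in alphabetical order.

Answer: A B C D

Derivation:
After op 1 (branch): HEAD=main@A [main=A work=A]
After op 2 (commit): HEAD=main@B [main=B work=A]
After op 3 (commit): HEAD=main@C [main=C work=A]
After op 4 (checkout): HEAD=work@A [main=C work=A]
After op 5 (branch): HEAD=work@A [fix=A main=C work=A]
After op 6 (reset): HEAD=work@C [fix=A main=C work=C]
After op 7 (merge): HEAD=work@D [fix=A main=C work=D]
After op 8 (branch): HEAD=work@D [dev=D fix=A main=C work=D]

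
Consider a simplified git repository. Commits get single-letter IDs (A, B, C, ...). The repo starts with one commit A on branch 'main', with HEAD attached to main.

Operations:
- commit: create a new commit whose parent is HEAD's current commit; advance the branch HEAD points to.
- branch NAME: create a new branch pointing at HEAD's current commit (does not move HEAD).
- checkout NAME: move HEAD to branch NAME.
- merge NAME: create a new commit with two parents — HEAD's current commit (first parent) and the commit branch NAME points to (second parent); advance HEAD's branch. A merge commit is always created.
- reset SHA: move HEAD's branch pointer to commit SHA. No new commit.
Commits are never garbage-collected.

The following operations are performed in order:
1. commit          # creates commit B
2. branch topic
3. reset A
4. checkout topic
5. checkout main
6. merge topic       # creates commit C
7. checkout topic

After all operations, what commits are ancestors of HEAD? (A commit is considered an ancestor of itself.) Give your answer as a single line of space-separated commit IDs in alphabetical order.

After op 1 (commit): HEAD=main@B [main=B]
After op 2 (branch): HEAD=main@B [main=B topic=B]
After op 3 (reset): HEAD=main@A [main=A topic=B]
After op 4 (checkout): HEAD=topic@B [main=A topic=B]
After op 5 (checkout): HEAD=main@A [main=A topic=B]
After op 6 (merge): HEAD=main@C [main=C topic=B]
After op 7 (checkout): HEAD=topic@B [main=C topic=B]

Answer: A B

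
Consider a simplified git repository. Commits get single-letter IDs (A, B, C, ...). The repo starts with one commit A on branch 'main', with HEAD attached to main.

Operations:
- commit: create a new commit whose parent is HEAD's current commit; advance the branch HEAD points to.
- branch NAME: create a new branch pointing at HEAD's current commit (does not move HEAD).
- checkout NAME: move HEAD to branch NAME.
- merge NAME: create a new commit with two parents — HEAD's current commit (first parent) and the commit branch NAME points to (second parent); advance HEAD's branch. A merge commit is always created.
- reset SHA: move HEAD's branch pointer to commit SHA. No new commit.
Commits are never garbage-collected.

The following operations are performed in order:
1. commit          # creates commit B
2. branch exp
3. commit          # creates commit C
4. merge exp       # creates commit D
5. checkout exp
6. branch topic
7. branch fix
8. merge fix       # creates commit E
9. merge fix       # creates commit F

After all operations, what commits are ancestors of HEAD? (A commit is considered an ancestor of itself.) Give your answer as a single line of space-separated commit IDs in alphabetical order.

Answer: A B E F

Derivation:
After op 1 (commit): HEAD=main@B [main=B]
After op 2 (branch): HEAD=main@B [exp=B main=B]
After op 3 (commit): HEAD=main@C [exp=B main=C]
After op 4 (merge): HEAD=main@D [exp=B main=D]
After op 5 (checkout): HEAD=exp@B [exp=B main=D]
After op 6 (branch): HEAD=exp@B [exp=B main=D topic=B]
After op 7 (branch): HEAD=exp@B [exp=B fix=B main=D topic=B]
After op 8 (merge): HEAD=exp@E [exp=E fix=B main=D topic=B]
After op 9 (merge): HEAD=exp@F [exp=F fix=B main=D topic=B]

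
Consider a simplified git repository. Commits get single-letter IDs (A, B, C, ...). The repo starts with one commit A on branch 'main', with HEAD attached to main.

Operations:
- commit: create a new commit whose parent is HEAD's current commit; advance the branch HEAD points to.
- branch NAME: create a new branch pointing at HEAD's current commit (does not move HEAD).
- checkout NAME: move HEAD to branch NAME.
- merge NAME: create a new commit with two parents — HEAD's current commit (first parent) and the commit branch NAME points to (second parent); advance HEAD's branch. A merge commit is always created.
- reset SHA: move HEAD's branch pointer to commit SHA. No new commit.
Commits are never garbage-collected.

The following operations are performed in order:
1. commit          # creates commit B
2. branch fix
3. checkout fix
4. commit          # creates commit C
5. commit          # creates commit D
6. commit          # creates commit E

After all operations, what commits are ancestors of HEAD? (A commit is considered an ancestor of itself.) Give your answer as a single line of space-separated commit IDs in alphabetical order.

Answer: A B C D E

Derivation:
After op 1 (commit): HEAD=main@B [main=B]
After op 2 (branch): HEAD=main@B [fix=B main=B]
After op 3 (checkout): HEAD=fix@B [fix=B main=B]
After op 4 (commit): HEAD=fix@C [fix=C main=B]
After op 5 (commit): HEAD=fix@D [fix=D main=B]
After op 6 (commit): HEAD=fix@E [fix=E main=B]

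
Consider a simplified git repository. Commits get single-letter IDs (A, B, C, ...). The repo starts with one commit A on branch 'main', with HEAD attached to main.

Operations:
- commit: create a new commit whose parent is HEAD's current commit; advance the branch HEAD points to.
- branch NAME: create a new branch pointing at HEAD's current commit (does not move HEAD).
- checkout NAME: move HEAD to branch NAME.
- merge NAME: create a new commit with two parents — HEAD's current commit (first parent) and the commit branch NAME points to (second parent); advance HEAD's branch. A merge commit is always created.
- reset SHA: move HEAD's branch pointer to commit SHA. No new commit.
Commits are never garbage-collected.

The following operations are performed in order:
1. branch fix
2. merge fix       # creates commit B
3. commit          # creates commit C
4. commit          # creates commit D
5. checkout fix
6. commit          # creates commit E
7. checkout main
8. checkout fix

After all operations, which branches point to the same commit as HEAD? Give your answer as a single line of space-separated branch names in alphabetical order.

After op 1 (branch): HEAD=main@A [fix=A main=A]
After op 2 (merge): HEAD=main@B [fix=A main=B]
After op 3 (commit): HEAD=main@C [fix=A main=C]
After op 4 (commit): HEAD=main@D [fix=A main=D]
After op 5 (checkout): HEAD=fix@A [fix=A main=D]
After op 6 (commit): HEAD=fix@E [fix=E main=D]
After op 7 (checkout): HEAD=main@D [fix=E main=D]
After op 8 (checkout): HEAD=fix@E [fix=E main=D]

Answer: fix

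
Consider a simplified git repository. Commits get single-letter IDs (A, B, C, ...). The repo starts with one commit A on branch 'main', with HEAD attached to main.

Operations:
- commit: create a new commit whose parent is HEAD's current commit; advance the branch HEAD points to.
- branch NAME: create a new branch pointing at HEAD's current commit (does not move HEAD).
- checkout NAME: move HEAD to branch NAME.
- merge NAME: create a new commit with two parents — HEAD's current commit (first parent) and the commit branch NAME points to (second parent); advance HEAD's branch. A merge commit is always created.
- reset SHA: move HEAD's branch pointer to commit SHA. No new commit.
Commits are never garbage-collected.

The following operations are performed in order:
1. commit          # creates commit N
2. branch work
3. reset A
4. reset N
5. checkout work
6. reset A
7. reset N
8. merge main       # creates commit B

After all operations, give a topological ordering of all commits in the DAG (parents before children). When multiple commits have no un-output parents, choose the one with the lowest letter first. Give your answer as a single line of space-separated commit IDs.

After op 1 (commit): HEAD=main@N [main=N]
After op 2 (branch): HEAD=main@N [main=N work=N]
After op 3 (reset): HEAD=main@A [main=A work=N]
After op 4 (reset): HEAD=main@N [main=N work=N]
After op 5 (checkout): HEAD=work@N [main=N work=N]
After op 6 (reset): HEAD=work@A [main=N work=A]
After op 7 (reset): HEAD=work@N [main=N work=N]
After op 8 (merge): HEAD=work@B [main=N work=B]
commit A: parents=[]
commit B: parents=['N', 'N']
commit N: parents=['A']

Answer: A N B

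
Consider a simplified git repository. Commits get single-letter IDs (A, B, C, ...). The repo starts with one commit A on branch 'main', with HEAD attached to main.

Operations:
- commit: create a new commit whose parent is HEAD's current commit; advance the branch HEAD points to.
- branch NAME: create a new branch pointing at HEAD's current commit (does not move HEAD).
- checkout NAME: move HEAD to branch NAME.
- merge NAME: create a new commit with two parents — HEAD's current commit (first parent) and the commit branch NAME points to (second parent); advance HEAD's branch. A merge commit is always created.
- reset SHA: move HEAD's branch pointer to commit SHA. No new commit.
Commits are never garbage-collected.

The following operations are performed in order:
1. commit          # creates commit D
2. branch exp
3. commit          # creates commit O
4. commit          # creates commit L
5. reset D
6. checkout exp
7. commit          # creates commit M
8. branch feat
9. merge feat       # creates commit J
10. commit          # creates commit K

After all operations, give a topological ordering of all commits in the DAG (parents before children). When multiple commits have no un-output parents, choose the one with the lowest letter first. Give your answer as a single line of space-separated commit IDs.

After op 1 (commit): HEAD=main@D [main=D]
After op 2 (branch): HEAD=main@D [exp=D main=D]
After op 3 (commit): HEAD=main@O [exp=D main=O]
After op 4 (commit): HEAD=main@L [exp=D main=L]
After op 5 (reset): HEAD=main@D [exp=D main=D]
After op 6 (checkout): HEAD=exp@D [exp=D main=D]
After op 7 (commit): HEAD=exp@M [exp=M main=D]
After op 8 (branch): HEAD=exp@M [exp=M feat=M main=D]
After op 9 (merge): HEAD=exp@J [exp=J feat=M main=D]
After op 10 (commit): HEAD=exp@K [exp=K feat=M main=D]
commit A: parents=[]
commit D: parents=['A']
commit J: parents=['M', 'M']
commit K: parents=['J']
commit L: parents=['O']
commit M: parents=['D']
commit O: parents=['D']

Answer: A D M J K O L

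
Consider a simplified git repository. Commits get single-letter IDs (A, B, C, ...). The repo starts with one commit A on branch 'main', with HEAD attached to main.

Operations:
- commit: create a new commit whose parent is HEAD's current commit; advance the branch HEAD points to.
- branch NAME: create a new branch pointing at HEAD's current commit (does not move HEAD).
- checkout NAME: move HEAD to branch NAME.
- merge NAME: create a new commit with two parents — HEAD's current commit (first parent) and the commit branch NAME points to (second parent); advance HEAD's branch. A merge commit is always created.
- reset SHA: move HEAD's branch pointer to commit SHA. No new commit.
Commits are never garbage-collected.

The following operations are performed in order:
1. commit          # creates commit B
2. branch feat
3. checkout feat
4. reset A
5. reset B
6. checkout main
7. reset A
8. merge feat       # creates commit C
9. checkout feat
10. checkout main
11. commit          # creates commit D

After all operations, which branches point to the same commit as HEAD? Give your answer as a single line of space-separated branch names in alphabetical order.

Answer: main

Derivation:
After op 1 (commit): HEAD=main@B [main=B]
After op 2 (branch): HEAD=main@B [feat=B main=B]
After op 3 (checkout): HEAD=feat@B [feat=B main=B]
After op 4 (reset): HEAD=feat@A [feat=A main=B]
After op 5 (reset): HEAD=feat@B [feat=B main=B]
After op 6 (checkout): HEAD=main@B [feat=B main=B]
After op 7 (reset): HEAD=main@A [feat=B main=A]
After op 8 (merge): HEAD=main@C [feat=B main=C]
After op 9 (checkout): HEAD=feat@B [feat=B main=C]
After op 10 (checkout): HEAD=main@C [feat=B main=C]
After op 11 (commit): HEAD=main@D [feat=B main=D]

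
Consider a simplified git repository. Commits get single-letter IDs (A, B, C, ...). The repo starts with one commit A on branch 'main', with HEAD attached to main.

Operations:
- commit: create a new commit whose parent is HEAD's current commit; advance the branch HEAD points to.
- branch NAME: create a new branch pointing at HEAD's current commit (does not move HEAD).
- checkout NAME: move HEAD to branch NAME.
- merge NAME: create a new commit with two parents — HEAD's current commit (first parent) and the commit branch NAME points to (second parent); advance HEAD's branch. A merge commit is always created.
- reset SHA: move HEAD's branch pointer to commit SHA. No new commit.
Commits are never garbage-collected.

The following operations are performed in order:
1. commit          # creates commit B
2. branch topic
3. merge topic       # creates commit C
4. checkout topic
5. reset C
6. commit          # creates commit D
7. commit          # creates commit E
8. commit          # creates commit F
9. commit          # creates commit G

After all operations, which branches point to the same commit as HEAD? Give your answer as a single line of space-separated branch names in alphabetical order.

After op 1 (commit): HEAD=main@B [main=B]
After op 2 (branch): HEAD=main@B [main=B topic=B]
After op 3 (merge): HEAD=main@C [main=C topic=B]
After op 4 (checkout): HEAD=topic@B [main=C topic=B]
After op 5 (reset): HEAD=topic@C [main=C topic=C]
After op 6 (commit): HEAD=topic@D [main=C topic=D]
After op 7 (commit): HEAD=topic@E [main=C topic=E]
After op 8 (commit): HEAD=topic@F [main=C topic=F]
After op 9 (commit): HEAD=topic@G [main=C topic=G]

Answer: topic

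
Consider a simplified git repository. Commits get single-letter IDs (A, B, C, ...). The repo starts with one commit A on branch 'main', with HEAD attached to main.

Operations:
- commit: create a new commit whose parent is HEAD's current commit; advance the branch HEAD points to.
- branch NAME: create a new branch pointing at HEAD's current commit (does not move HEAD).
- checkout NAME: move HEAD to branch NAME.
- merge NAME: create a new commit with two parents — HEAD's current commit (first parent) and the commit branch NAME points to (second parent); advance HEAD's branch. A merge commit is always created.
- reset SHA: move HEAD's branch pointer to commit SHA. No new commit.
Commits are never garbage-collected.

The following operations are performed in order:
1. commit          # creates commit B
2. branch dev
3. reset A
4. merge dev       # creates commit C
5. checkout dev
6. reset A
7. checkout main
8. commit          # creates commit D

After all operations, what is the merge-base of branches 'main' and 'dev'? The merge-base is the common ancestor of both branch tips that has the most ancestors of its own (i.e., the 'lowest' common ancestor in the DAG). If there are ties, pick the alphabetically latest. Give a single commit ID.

After op 1 (commit): HEAD=main@B [main=B]
After op 2 (branch): HEAD=main@B [dev=B main=B]
After op 3 (reset): HEAD=main@A [dev=B main=A]
After op 4 (merge): HEAD=main@C [dev=B main=C]
After op 5 (checkout): HEAD=dev@B [dev=B main=C]
After op 6 (reset): HEAD=dev@A [dev=A main=C]
After op 7 (checkout): HEAD=main@C [dev=A main=C]
After op 8 (commit): HEAD=main@D [dev=A main=D]
ancestors(main=D): ['A', 'B', 'C', 'D']
ancestors(dev=A): ['A']
common: ['A']

Answer: A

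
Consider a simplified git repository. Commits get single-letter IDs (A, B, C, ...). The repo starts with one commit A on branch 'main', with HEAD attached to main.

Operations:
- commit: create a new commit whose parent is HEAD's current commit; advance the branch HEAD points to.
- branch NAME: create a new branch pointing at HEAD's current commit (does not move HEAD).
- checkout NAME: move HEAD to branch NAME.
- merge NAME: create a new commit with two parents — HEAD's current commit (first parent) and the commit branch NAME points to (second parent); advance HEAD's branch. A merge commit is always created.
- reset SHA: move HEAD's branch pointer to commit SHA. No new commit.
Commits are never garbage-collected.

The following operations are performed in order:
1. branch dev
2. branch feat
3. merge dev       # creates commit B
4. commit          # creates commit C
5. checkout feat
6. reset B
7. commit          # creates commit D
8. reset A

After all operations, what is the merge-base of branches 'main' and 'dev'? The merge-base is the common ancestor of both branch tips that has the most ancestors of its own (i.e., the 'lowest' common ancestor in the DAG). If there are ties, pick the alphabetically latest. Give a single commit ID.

Answer: A

Derivation:
After op 1 (branch): HEAD=main@A [dev=A main=A]
After op 2 (branch): HEAD=main@A [dev=A feat=A main=A]
After op 3 (merge): HEAD=main@B [dev=A feat=A main=B]
After op 4 (commit): HEAD=main@C [dev=A feat=A main=C]
After op 5 (checkout): HEAD=feat@A [dev=A feat=A main=C]
After op 6 (reset): HEAD=feat@B [dev=A feat=B main=C]
After op 7 (commit): HEAD=feat@D [dev=A feat=D main=C]
After op 8 (reset): HEAD=feat@A [dev=A feat=A main=C]
ancestors(main=C): ['A', 'B', 'C']
ancestors(dev=A): ['A']
common: ['A']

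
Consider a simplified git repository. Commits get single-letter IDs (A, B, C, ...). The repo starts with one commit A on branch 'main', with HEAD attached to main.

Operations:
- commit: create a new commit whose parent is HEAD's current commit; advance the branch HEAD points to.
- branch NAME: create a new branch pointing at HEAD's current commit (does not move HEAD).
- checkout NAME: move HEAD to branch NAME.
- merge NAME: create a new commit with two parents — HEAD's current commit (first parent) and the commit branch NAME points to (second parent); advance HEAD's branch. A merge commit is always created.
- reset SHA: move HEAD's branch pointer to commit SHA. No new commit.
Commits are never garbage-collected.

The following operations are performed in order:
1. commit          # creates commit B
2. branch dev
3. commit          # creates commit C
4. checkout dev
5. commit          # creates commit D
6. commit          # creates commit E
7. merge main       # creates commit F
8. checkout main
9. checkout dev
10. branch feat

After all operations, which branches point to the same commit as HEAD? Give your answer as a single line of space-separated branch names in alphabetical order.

Answer: dev feat

Derivation:
After op 1 (commit): HEAD=main@B [main=B]
After op 2 (branch): HEAD=main@B [dev=B main=B]
After op 3 (commit): HEAD=main@C [dev=B main=C]
After op 4 (checkout): HEAD=dev@B [dev=B main=C]
After op 5 (commit): HEAD=dev@D [dev=D main=C]
After op 6 (commit): HEAD=dev@E [dev=E main=C]
After op 7 (merge): HEAD=dev@F [dev=F main=C]
After op 8 (checkout): HEAD=main@C [dev=F main=C]
After op 9 (checkout): HEAD=dev@F [dev=F main=C]
After op 10 (branch): HEAD=dev@F [dev=F feat=F main=C]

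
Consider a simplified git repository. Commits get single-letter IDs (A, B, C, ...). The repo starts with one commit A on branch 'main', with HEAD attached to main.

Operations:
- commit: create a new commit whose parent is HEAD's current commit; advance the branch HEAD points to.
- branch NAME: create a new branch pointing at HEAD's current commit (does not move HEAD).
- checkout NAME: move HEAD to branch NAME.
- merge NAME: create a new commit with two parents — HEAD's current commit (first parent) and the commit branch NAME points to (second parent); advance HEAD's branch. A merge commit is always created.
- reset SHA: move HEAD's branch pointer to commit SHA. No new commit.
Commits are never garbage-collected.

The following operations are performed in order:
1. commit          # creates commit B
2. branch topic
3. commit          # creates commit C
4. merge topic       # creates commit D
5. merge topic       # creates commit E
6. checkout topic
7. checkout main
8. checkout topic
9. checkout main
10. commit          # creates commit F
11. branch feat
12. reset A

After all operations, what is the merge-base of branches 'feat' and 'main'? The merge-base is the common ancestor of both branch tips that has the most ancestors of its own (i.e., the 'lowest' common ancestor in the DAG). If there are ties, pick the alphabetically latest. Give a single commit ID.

After op 1 (commit): HEAD=main@B [main=B]
After op 2 (branch): HEAD=main@B [main=B topic=B]
After op 3 (commit): HEAD=main@C [main=C topic=B]
After op 4 (merge): HEAD=main@D [main=D topic=B]
After op 5 (merge): HEAD=main@E [main=E topic=B]
After op 6 (checkout): HEAD=topic@B [main=E topic=B]
After op 7 (checkout): HEAD=main@E [main=E topic=B]
After op 8 (checkout): HEAD=topic@B [main=E topic=B]
After op 9 (checkout): HEAD=main@E [main=E topic=B]
After op 10 (commit): HEAD=main@F [main=F topic=B]
After op 11 (branch): HEAD=main@F [feat=F main=F topic=B]
After op 12 (reset): HEAD=main@A [feat=F main=A topic=B]
ancestors(feat=F): ['A', 'B', 'C', 'D', 'E', 'F']
ancestors(main=A): ['A']
common: ['A']

Answer: A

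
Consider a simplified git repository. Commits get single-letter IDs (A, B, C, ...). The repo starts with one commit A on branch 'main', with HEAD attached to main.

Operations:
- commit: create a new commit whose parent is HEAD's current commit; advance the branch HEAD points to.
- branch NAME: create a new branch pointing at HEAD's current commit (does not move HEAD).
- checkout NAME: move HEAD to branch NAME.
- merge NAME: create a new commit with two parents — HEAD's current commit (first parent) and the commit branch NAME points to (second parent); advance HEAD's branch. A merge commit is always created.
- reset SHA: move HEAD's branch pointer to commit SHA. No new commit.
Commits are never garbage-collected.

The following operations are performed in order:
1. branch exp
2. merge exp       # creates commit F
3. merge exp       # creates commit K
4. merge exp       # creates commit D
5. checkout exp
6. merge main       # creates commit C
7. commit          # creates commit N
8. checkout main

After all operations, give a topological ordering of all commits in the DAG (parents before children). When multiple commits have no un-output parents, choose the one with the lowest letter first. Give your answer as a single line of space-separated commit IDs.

After op 1 (branch): HEAD=main@A [exp=A main=A]
After op 2 (merge): HEAD=main@F [exp=A main=F]
After op 3 (merge): HEAD=main@K [exp=A main=K]
After op 4 (merge): HEAD=main@D [exp=A main=D]
After op 5 (checkout): HEAD=exp@A [exp=A main=D]
After op 6 (merge): HEAD=exp@C [exp=C main=D]
After op 7 (commit): HEAD=exp@N [exp=N main=D]
After op 8 (checkout): HEAD=main@D [exp=N main=D]
commit A: parents=[]
commit C: parents=['A', 'D']
commit D: parents=['K', 'A']
commit F: parents=['A', 'A']
commit K: parents=['F', 'A']
commit N: parents=['C']

Answer: A F K D C N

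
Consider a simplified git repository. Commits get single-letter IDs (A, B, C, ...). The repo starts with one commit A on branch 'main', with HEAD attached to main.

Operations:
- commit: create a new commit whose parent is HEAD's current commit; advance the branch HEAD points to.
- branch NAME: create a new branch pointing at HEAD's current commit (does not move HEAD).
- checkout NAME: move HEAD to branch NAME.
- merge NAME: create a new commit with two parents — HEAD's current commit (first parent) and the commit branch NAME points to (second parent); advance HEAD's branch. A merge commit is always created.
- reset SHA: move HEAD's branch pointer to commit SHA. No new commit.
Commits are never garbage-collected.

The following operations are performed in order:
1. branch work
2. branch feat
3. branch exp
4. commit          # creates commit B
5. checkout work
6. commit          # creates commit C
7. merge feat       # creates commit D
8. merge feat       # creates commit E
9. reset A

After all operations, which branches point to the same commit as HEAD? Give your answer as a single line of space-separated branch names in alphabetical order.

After op 1 (branch): HEAD=main@A [main=A work=A]
After op 2 (branch): HEAD=main@A [feat=A main=A work=A]
After op 3 (branch): HEAD=main@A [exp=A feat=A main=A work=A]
After op 4 (commit): HEAD=main@B [exp=A feat=A main=B work=A]
After op 5 (checkout): HEAD=work@A [exp=A feat=A main=B work=A]
After op 6 (commit): HEAD=work@C [exp=A feat=A main=B work=C]
After op 7 (merge): HEAD=work@D [exp=A feat=A main=B work=D]
After op 8 (merge): HEAD=work@E [exp=A feat=A main=B work=E]
After op 9 (reset): HEAD=work@A [exp=A feat=A main=B work=A]

Answer: exp feat work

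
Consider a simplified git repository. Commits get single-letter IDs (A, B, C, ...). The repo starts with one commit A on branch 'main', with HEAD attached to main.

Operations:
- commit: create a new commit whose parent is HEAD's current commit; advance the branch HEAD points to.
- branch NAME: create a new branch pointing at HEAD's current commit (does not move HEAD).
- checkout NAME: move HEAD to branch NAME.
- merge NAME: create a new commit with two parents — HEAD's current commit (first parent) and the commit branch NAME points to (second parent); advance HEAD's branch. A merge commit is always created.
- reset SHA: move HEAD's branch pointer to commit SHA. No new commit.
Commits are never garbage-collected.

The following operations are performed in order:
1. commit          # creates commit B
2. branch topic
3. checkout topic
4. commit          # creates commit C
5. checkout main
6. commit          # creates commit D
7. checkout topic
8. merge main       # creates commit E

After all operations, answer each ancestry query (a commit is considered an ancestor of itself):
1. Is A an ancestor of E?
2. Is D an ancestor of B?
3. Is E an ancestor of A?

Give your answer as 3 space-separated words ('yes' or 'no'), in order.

Answer: yes no no

Derivation:
After op 1 (commit): HEAD=main@B [main=B]
After op 2 (branch): HEAD=main@B [main=B topic=B]
After op 3 (checkout): HEAD=topic@B [main=B topic=B]
After op 4 (commit): HEAD=topic@C [main=B topic=C]
After op 5 (checkout): HEAD=main@B [main=B topic=C]
After op 6 (commit): HEAD=main@D [main=D topic=C]
After op 7 (checkout): HEAD=topic@C [main=D topic=C]
After op 8 (merge): HEAD=topic@E [main=D topic=E]
ancestors(E) = {A,B,C,D,E}; A in? yes
ancestors(B) = {A,B}; D in? no
ancestors(A) = {A}; E in? no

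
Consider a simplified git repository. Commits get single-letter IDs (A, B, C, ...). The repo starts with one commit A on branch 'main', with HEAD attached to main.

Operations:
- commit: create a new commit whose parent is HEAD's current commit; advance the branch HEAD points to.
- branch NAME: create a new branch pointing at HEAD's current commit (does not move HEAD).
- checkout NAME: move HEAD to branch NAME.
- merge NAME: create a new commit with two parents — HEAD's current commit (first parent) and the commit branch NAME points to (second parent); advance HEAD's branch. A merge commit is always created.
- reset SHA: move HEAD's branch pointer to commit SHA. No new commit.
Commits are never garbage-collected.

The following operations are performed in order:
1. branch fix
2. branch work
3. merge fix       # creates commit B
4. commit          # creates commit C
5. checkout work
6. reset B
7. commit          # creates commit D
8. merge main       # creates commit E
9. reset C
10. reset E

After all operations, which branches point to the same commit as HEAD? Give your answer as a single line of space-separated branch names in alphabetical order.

Answer: work

Derivation:
After op 1 (branch): HEAD=main@A [fix=A main=A]
After op 2 (branch): HEAD=main@A [fix=A main=A work=A]
After op 3 (merge): HEAD=main@B [fix=A main=B work=A]
After op 4 (commit): HEAD=main@C [fix=A main=C work=A]
After op 5 (checkout): HEAD=work@A [fix=A main=C work=A]
After op 6 (reset): HEAD=work@B [fix=A main=C work=B]
After op 7 (commit): HEAD=work@D [fix=A main=C work=D]
After op 8 (merge): HEAD=work@E [fix=A main=C work=E]
After op 9 (reset): HEAD=work@C [fix=A main=C work=C]
After op 10 (reset): HEAD=work@E [fix=A main=C work=E]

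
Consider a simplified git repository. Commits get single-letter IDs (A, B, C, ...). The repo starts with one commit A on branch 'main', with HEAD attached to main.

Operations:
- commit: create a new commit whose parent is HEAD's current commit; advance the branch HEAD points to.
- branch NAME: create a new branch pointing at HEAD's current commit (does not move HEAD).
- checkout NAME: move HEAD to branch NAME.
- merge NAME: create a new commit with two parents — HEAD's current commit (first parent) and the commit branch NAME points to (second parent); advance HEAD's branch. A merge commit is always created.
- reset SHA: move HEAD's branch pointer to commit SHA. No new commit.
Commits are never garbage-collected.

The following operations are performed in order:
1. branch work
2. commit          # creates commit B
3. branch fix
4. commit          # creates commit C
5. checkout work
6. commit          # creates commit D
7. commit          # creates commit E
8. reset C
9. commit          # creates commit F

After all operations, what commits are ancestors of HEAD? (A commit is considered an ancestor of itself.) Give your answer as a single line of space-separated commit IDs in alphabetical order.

After op 1 (branch): HEAD=main@A [main=A work=A]
After op 2 (commit): HEAD=main@B [main=B work=A]
After op 3 (branch): HEAD=main@B [fix=B main=B work=A]
After op 4 (commit): HEAD=main@C [fix=B main=C work=A]
After op 5 (checkout): HEAD=work@A [fix=B main=C work=A]
After op 6 (commit): HEAD=work@D [fix=B main=C work=D]
After op 7 (commit): HEAD=work@E [fix=B main=C work=E]
After op 8 (reset): HEAD=work@C [fix=B main=C work=C]
After op 9 (commit): HEAD=work@F [fix=B main=C work=F]

Answer: A B C F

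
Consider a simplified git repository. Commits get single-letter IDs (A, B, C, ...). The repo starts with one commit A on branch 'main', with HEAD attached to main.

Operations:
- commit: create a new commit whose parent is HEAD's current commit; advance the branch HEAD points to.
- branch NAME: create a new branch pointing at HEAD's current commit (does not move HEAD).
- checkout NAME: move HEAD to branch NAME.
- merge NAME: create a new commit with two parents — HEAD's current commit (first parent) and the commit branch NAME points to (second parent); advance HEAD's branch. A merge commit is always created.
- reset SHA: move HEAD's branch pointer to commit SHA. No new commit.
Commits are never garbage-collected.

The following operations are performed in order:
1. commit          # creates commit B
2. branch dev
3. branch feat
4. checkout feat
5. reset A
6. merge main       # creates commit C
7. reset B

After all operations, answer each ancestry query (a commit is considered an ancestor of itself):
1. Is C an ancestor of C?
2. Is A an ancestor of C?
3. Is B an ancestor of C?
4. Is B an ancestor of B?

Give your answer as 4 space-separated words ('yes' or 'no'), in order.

Answer: yes yes yes yes

Derivation:
After op 1 (commit): HEAD=main@B [main=B]
After op 2 (branch): HEAD=main@B [dev=B main=B]
After op 3 (branch): HEAD=main@B [dev=B feat=B main=B]
After op 4 (checkout): HEAD=feat@B [dev=B feat=B main=B]
After op 5 (reset): HEAD=feat@A [dev=B feat=A main=B]
After op 6 (merge): HEAD=feat@C [dev=B feat=C main=B]
After op 7 (reset): HEAD=feat@B [dev=B feat=B main=B]
ancestors(C) = {A,B,C}; C in? yes
ancestors(C) = {A,B,C}; A in? yes
ancestors(C) = {A,B,C}; B in? yes
ancestors(B) = {A,B}; B in? yes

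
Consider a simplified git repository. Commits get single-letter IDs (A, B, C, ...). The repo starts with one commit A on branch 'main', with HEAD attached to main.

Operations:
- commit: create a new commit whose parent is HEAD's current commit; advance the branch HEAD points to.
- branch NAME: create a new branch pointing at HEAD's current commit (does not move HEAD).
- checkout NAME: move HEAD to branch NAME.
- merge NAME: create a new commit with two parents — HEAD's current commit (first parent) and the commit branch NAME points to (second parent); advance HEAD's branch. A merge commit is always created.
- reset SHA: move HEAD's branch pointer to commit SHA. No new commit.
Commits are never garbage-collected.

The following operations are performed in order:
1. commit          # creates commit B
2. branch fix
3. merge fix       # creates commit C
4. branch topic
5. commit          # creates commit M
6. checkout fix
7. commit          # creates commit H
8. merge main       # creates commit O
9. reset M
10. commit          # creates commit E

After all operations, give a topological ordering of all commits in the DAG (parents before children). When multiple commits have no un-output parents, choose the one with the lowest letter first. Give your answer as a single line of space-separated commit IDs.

After op 1 (commit): HEAD=main@B [main=B]
After op 2 (branch): HEAD=main@B [fix=B main=B]
After op 3 (merge): HEAD=main@C [fix=B main=C]
After op 4 (branch): HEAD=main@C [fix=B main=C topic=C]
After op 5 (commit): HEAD=main@M [fix=B main=M topic=C]
After op 6 (checkout): HEAD=fix@B [fix=B main=M topic=C]
After op 7 (commit): HEAD=fix@H [fix=H main=M topic=C]
After op 8 (merge): HEAD=fix@O [fix=O main=M topic=C]
After op 9 (reset): HEAD=fix@M [fix=M main=M topic=C]
After op 10 (commit): HEAD=fix@E [fix=E main=M topic=C]
commit A: parents=[]
commit B: parents=['A']
commit C: parents=['B', 'B']
commit E: parents=['M']
commit H: parents=['B']
commit M: parents=['C']
commit O: parents=['H', 'M']

Answer: A B C H M E O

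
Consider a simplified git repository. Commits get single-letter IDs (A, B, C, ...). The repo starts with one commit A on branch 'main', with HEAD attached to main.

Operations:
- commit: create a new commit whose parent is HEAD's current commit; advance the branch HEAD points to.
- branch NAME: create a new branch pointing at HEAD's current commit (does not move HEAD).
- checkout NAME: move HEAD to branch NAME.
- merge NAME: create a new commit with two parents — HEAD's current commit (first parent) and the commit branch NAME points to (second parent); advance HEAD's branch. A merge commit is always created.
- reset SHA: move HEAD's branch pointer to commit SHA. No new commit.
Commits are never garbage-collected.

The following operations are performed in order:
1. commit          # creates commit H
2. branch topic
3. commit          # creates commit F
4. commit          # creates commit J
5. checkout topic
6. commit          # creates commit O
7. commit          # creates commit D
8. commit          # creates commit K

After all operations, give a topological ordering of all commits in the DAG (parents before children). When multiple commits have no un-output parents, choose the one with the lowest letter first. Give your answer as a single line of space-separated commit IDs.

Answer: A H F J O D K

Derivation:
After op 1 (commit): HEAD=main@H [main=H]
After op 2 (branch): HEAD=main@H [main=H topic=H]
After op 3 (commit): HEAD=main@F [main=F topic=H]
After op 4 (commit): HEAD=main@J [main=J topic=H]
After op 5 (checkout): HEAD=topic@H [main=J topic=H]
After op 6 (commit): HEAD=topic@O [main=J topic=O]
After op 7 (commit): HEAD=topic@D [main=J topic=D]
After op 8 (commit): HEAD=topic@K [main=J topic=K]
commit A: parents=[]
commit D: parents=['O']
commit F: parents=['H']
commit H: parents=['A']
commit J: parents=['F']
commit K: parents=['D']
commit O: parents=['H']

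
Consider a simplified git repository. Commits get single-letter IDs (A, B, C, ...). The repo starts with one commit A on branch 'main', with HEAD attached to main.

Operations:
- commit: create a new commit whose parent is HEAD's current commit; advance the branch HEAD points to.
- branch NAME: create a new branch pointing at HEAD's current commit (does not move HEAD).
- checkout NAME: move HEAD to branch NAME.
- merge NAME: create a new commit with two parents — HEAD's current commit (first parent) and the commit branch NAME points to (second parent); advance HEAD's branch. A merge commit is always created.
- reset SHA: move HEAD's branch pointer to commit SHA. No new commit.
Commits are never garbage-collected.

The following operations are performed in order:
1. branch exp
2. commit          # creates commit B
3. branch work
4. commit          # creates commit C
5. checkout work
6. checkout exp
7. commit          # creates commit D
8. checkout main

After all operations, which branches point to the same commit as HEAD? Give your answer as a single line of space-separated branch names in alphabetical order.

After op 1 (branch): HEAD=main@A [exp=A main=A]
After op 2 (commit): HEAD=main@B [exp=A main=B]
After op 3 (branch): HEAD=main@B [exp=A main=B work=B]
After op 4 (commit): HEAD=main@C [exp=A main=C work=B]
After op 5 (checkout): HEAD=work@B [exp=A main=C work=B]
After op 6 (checkout): HEAD=exp@A [exp=A main=C work=B]
After op 7 (commit): HEAD=exp@D [exp=D main=C work=B]
After op 8 (checkout): HEAD=main@C [exp=D main=C work=B]

Answer: main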